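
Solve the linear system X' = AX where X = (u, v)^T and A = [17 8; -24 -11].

u(t) = 2K_1e^(5t) - K_2e^(t), v(t) = -3K_1e^(5t) + 2K_2e^(t)

Coefficient matrix A = [[17, 8], [-24, -11]].
Characteristic polynomial det(A - λI) = λ^2 - 6λ + 5 = 0.
Eigenvalues λ = 5, 1.
For λ=5: (A-λI) row 1 is [12, 8], so an eigenvector is (2, -3).
For λ=1: (A-λI) row 1 is [16, 8], so an eigenvector is (-1, 2).
General solution: K_1e^(5t)(2,-3) + K_2e^(t)(-1,2).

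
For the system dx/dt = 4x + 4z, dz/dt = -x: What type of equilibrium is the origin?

unstable improper node

A = [[4,4],[-1,0]]; det(A-λI) = λ^2 - 4λ + 4.
repeated λ = 2 with a single eigenvector.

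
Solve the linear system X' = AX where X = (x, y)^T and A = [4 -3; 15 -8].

x(t) = c_1e^(-2t)cos(3t) + c_2e^(-2t)sin(3t), y(t) = c_1e^(-2t)sin(3t) + 2c_1e^(-2t)cos(3t) + 2c_2e^(-2t)sin(3t) - c_2e^(-2t)cos(3t)

Coefficient matrix A = [[4, -3], [15, -8]].
Characteristic polynomial det(A - λI) = λ^2 + 4λ + 13 = 0.
Eigenvalues λ = -2 ± 3i (complex conjugate pair).
For λ=-2+3i: an eigenvector is (1,2) - i(0,1) = (1, 2 - i).
A real fundamental pair from Re and Im of e^((-2+3i)t)v: X_1 = e^(-2t)(cos(3t)·(1,2) + sin(3t)·(0,1)), X_2 = e^(-2t)(sin(3t)·(1,2) - cos(3t)·(0,1)).
General solution: c_1X_1 + c_2X_2.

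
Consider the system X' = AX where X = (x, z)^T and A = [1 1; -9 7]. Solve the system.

x(t) = c_1e^(4t) + c_2te^(4t), z(t) = 3c_1e^(4t) + 3c_2te^(4t) + c_2e^(4t)

Coefficient matrix A = [[1, 1], [-9, 7]].
Characteristic polynomial det(A - λI) = λ^2 - 8λ + 16 = 0.
Single eigenvalue λ = 4 with algebraic multiplicity 2.
Eigenvector v = (1,3); generalized eigenvector w with (A-λI)w=v is (0,1).
General solution: e^(4t)[c_1·v + c_2·(t·v + w)].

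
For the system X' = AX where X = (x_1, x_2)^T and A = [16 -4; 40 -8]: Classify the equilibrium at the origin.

unstable spiral

A = [[16,-4],[40,-8]]; det(A-λI) = λ^2 - 8λ + 32.
λ = 4 ± 4i: positive real part.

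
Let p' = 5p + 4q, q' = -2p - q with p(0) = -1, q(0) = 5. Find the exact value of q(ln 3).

-81

A = [[5,4],[-2,-1]]; eigenvalues λ = 3, 1.
Eigenvectors: (-2,1) for λ=3, (1,-1) for λ=1.
From the initial condition, c_1 = -4, c_2 = -9.
q(ln 3) = (-4)(3^3)(1) + (-9)(3^1)(-1) = -81.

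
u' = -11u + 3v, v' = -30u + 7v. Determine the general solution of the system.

Coefficient matrix A = [[-11, 3], [-30, 7]].
Characteristic polynomial det(A - λI) = λ^2 + 4λ + 13 = 0.
Eigenvalues λ = -2 ± 3i (complex conjugate pair).
For λ=-2+3i: an eigenvector is (-1,-3) - i(0,1) = (-1, -3 - i).
A real fundamental pair from Re and Im of e^((-2+3i)t)v: X_1 = e^(-2t)(cos(3t)·(-1,-3) + sin(3t)·(0,1)), X_2 = e^(-2t)(sin(3t)·(-1,-3) - cos(3t)·(0,1)).
General solution: c_1X_1 + c_2X_2.

u(t) = -c_1e^(-2t)cos(3t) - c_2e^(-2t)sin(3t), v(t) = c_1e^(-2t)sin(3t) - 3c_1e^(-2t)cos(3t) - 3c_2e^(-2t)sin(3t) - c_2e^(-2t)cos(3t)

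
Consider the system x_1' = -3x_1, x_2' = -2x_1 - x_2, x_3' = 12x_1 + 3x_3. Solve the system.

Coefficient matrix A = [[-3, 0, 0], [-2, -1, 0], [12, 0, 3]].
det(A - λI) = 0 gives eigenvalues λ = -1, -3, 3.
For λ=-1: eigenvector (0,1,0).
For λ=-3: eigenvector (1,1,-2).
For λ=3: eigenvector (0,0,1).
General solution: K_1e^(-t)(0,1,0) + K_2e^(-3t)(1,1,-2) + K_3e^(3t)(0,0,1).

x_1(t) = K_2e^(-3t), x_2(t) = K_1e^(-t) + K_2e^(-3t), x_3(t) = -2K_2e^(-3t) + K_3e^(3t)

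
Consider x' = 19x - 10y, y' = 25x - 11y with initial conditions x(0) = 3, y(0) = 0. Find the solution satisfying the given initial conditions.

x(t) = 9e^(4t)sin(5t) + 3e^(4t)cos(5t), y(t) = 15e^(4t)sin(5t)

Coefficient matrix A = [[19, -10], [25, -11]].
Characteristic polynomial det(A - λI) = λ^2 - 8λ + 41 = 0.
Eigenvalues λ = 4 ± 5i (complex conjugate pair).
For λ=4+5i: an eigenvector is (-1,-2) - i(1,1) = (-1 - i, -2 - i).
A real fundamental pair from Re and Im of e^((4+5i)t)v: X_1 = e^(4t)(cos(5t)·(-1,-2) + sin(5t)·(1,1)), X_2 = e^(4t)(sin(5t)·(-1,-2) - cos(5t)·(1,1)).
General solution: K_1X_1 + K_2X_2.
Applying x(0)=3, y(0)=0 gives K_1=3, K_2=-6.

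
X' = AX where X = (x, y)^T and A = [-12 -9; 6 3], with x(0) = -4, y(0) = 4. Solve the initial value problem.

Coefficient matrix A = [[-12, -9], [6, 3]].
Characteristic polynomial det(A - λI) = λ^2 + 9λ + 18 = 0.
Eigenvalues λ = -6, -3.
For λ=-6: (A-λI) row 1 is [-6, -9], so an eigenvector is (-3, 2).
For λ=-3: (A-λI) row 1 is [-9, -9], so an eigenvector is (1, -1).
General solution: c_1e^(-6t)(-3,2) + c_2e^(-3t)(1,-1).
Applying x(0)=-4, y(0)=4 gives c_1=0, c_2=-4.

x(t) = -4e^(-3t), y(t) = 4e^(-3t)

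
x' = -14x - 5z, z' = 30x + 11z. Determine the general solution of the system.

Coefficient matrix A = [[-14, -5], [30, 11]].
Characteristic polynomial det(A - λI) = λ^2 + 3λ - 4 = 0.
Eigenvalues λ = 1, -4.
For λ=1: (A-λI) row 1 is [-15, -5], so an eigenvector is (1, -3).
For λ=-4: (A-λI) row 1 is [-10, -5], so an eigenvector is (1, -2).
General solution: K_1e^(t)(1,-3) + K_2e^(-4t)(1,-2).

x(t) = K_1e^(t) + K_2e^(-4t), z(t) = -3K_1e^(t) - 2K_2e^(-4t)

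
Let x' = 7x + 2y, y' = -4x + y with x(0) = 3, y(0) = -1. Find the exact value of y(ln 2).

-128

A = [[7,2],[-4,1]]; eigenvalues λ = 3, 5.
Eigenvectors: (-1,2) for λ=3, (-1,1) for λ=5.
From the initial condition, c_1 = 2, c_2 = -5.
y(ln 2) = (2)(2^3)(2) + (-5)(2^5)(1) = -128.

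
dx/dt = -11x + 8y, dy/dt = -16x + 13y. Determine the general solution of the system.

Coefficient matrix A = [[-11, 8], [-16, 13]].
Characteristic polynomial det(A - λI) = λ^2 - 2λ - 15 = 0.
Eigenvalues λ = 5, -3.
For λ=5: (A-λI) row 1 is [-16, 8], so an eigenvector is (1, 2).
For λ=-3: (A-λI) row 1 is [-8, 8], so an eigenvector is (1, 1).
General solution: c_1e^(5t)(1,2) + c_2e^(-3t)(1,1).

x(t) = c_1e^(5t) + c_2e^(-3t), y(t) = 2c_1e^(5t) + c_2e^(-3t)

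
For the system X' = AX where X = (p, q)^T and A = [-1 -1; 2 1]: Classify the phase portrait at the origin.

center

A = [[-1,-1],[2,1]]; det(A-λI) = λ^2 + 1.
λ = 0 ± i: zero real part.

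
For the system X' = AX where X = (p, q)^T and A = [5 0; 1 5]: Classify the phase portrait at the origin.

A = [[5,0],[1,5]]; det(A-λI) = λ^2 - 10λ + 25.
repeated λ = 5 with a single eigenvector.

unstable improper node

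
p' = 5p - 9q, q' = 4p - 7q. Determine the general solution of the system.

p(t) = 3C_1e^(-t) + 3C_2te^(-t) + 2C_2e^(-t), q(t) = 2C_1e^(-t) + 2C_2te^(-t) + C_2e^(-t)

Coefficient matrix A = [[5, -9], [4, -7]].
Characteristic polynomial det(A - λI) = λ^2 + 2λ + 1 = 0.
Single eigenvalue λ = -1 with algebraic multiplicity 2.
Eigenvector v = (3,2); generalized eigenvector w with (A-λI)w=v is (2,1).
General solution: e^(-t)[C_1·v + C_2·(t·v + w)].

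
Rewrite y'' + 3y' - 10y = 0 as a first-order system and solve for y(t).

Let x_1 = y, x_2 = y'. Then x_1' = x_2 and x_2' = 10x_1 - 3x_2.
A = [[0,1],[10,-3]]; det(A-λI) = λ^2 + 3λ - 10.
Eigenvalues λ = 2, -5 with eigenvectors (1,2), (1,-5).

y(t) = K_1e^(2t) + K_2e^(-5t)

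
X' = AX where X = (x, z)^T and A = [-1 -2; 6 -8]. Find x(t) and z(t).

x(t) = -2K_1e^(-4t) + K_2e^(-5t), z(t) = -3K_1e^(-4t) + 2K_2e^(-5t)

Coefficient matrix A = [[-1, -2], [6, -8]].
Characteristic polynomial det(A - λI) = λ^2 + 9λ + 20 = 0.
Eigenvalues λ = -4, -5.
For λ=-4: (A-λI) row 1 is [3, -2], so an eigenvector is (-2, -3).
For λ=-5: (A-λI) row 1 is [4, -2], so an eigenvector is (1, 2).
General solution: K_1e^(-4t)(-2,-3) + K_2e^(-5t)(1,2).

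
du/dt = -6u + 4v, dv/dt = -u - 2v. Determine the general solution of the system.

Coefficient matrix A = [[-6, 4], [-1, -2]].
Characteristic polynomial det(A - λI) = λ^2 + 8λ + 16 = 0.
Single eigenvalue λ = -4 with algebraic multiplicity 2.
Eigenvector v = (2,1); generalized eigenvector w with (A-λI)w=v is (3,2).
General solution: e^(-4t)[C_1·v + C_2·(t·v + w)].

u(t) = 2C_1e^(-4t) + 2C_2te^(-4t) + 3C_2e^(-4t), v(t) = C_1e^(-4t) + C_2te^(-4t) + 2C_2e^(-4t)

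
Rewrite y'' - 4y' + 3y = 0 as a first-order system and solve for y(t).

y(t) = c_1e^(3t) + c_2e^(t)

Let x_1 = y, x_2 = y'. Then x_1' = x_2 and x_2' = -3x_1 + 4x_2.
A = [[0,1],[-3,4]]; det(A-λI) = λ^2 - 4λ + 3.
Eigenvalues λ = 3, 1 with eigenvectors (1,3), (1,1).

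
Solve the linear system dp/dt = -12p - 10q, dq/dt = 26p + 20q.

p(t) = 2c_1e^(4t)sin(2t) + c_1e^(4t)cos(2t) + c_2e^(4t)sin(2t) - 2c_2e^(4t)cos(2t), q(t) = -3c_1e^(4t)sin(2t) - 2c_1e^(4t)cos(2t) - 2c_2e^(4t)sin(2t) + 3c_2e^(4t)cos(2t)

Coefficient matrix A = [[-12, -10], [26, 20]].
Characteristic polynomial det(A - λI) = λ^2 - 8λ + 20 = 0.
Eigenvalues λ = 4 ± 2i (complex conjugate pair).
For λ=4+2i: an eigenvector is (1,-2) - i(2,-3) = (1 - 2i, -2 + 3i).
A real fundamental pair from Re and Im of e^((4+2i)t)v: X_1 = e^(4t)(cos(2t)·(1,-2) + sin(2t)·(2,-3)), X_2 = e^(4t)(sin(2t)·(1,-2) - cos(2t)·(2,-3)).
General solution: c_1X_1 + c_2X_2.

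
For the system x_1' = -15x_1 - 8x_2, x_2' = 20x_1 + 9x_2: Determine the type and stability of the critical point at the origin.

stable spiral

A = [[-15,-8],[20,9]]; det(A-λI) = λ^2 + 6λ + 25.
λ = -3 ± 4i: negative real part.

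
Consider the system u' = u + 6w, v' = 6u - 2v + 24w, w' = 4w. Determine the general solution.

Coefficient matrix A = [[1, 0, 6], [6, -2, 24], [0, 0, 4]].
det(A - λI) = 0 gives eigenvalues λ = 1, -2, 4.
For λ=1: eigenvector (1,2,0).
For λ=-2: eigenvector (0,1,0).
For λ=4: eigenvector (2,6,1).
General solution: C_1e^(t)(1,2,0) + C_2e^(-2t)(0,1,0) + C_3e^(4t)(2,6,1).

u(t) = C_1e^(t) + 2C_3e^(4t), v(t) = 2C_1e^(t) + C_2e^(-2t) + 6C_3e^(4t), w(t) = C_3e^(4t)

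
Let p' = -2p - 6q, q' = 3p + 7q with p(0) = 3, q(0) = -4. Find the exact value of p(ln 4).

A = [[-2,-6],[3,7]]; eigenvalues λ = 1, 4.
Eigenvectors: (2,-1) for λ=1, (-1,1) for λ=4.
From the initial condition, c_1 = -1, c_2 = -5.
p(ln 4) = (-1)(4^1)(2) + (-5)(4^4)(-1) = 1272.

1272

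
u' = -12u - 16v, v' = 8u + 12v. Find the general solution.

u(t) = -2K_1e^(-4t) - K_2e^(4t), v(t) = K_1e^(-4t) + K_2e^(4t)

Coefficient matrix A = [[-12, -16], [8, 12]].
Characteristic polynomial det(A - λI) = λ^2 - 16 = 0.
Eigenvalues λ = -4, 4.
For λ=-4: (A-λI) row 1 is [-8, -16], so an eigenvector is (-2, 1).
For λ=4: (A-λI) row 1 is [-16, -16], so an eigenvector is (-1, 1).
General solution: K_1e^(-4t)(-2,1) + K_2e^(4t)(-1,1).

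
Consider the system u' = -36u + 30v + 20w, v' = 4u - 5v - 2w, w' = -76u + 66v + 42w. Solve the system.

Coefficient matrix A = [[-36, 30, 20], [4, -5, -2], [-76, 66, 42]].
det(A - λI) = 0 gives eigenvalues λ = 4, -2, -1.
For λ=4: eigenvector (1,0,2).
For λ=-2: eigenvector (0,2,-3).
For λ=-1: eigenvector (2,1,2).
General solution: c_1e^(4t)(1,0,2) + c_2e^(-2t)(0,2,-3) + c_3e^(-t)(2,1,2).

u(t) = c_1e^(4t) + 2c_3e^(-t), v(t) = 2c_2e^(-2t) + c_3e^(-t), w(t) = 2c_1e^(4t) - 3c_2e^(-2t) + 2c_3e^(-t)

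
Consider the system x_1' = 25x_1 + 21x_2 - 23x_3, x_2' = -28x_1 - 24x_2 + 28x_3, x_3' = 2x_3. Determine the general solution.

Coefficient matrix A = [[25, 21, -23], [-28, -24, 28], [0, 0, 2]].
det(A - λI) = 0 gives eigenvalues λ = 4, -3, 2.
For λ=4: eigenvector (1,-1,0).
For λ=-3: eigenvector (3,-4,0).
For λ=2: eigenvector (1,0,1).
General solution: c_1e^(4t)(1,-1,0) + c_2e^(-3t)(3,-4,0) + c_3e^(2t)(1,0,1).

x_1(t) = c_1e^(4t) + 3c_2e^(-3t) + c_3e^(2t), x_2(t) = -c_1e^(4t) - 4c_2e^(-3t), x_3(t) = c_3e^(2t)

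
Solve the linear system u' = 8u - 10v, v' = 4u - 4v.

Coefficient matrix A = [[8, -10], [4, -4]].
Characteristic polynomial det(A - λI) = λ^2 - 4λ + 8 = 0.
Eigenvalues λ = 2 ± 2i (complex conjugate pair).
For λ=2+2i: an eigenvector is (1,1) - i(-2,-1) = (1 + 2i, 1 + i).
A real fundamental pair from Re and Im of e^((2+2i)t)v: X_1 = e^(2t)(cos(2t)·(1,1) + sin(2t)·(-2,-1)), X_2 = e^(2t)(sin(2t)·(1,1) - cos(2t)·(-2,-1)).
General solution: c_1X_1 + c_2X_2.

u(t) = -2c_1e^(2t)sin(2t) + c_1e^(2t)cos(2t) + c_2e^(2t)sin(2t) + 2c_2e^(2t)cos(2t), v(t) = -c_1e^(2t)sin(2t) + c_1e^(2t)cos(2t) + c_2e^(2t)sin(2t) + c_2e^(2t)cos(2t)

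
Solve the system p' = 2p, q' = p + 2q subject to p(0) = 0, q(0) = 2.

Coefficient matrix A = [[2, 0], [1, 2]].
Characteristic polynomial det(A - λI) = λ^2 - 4λ + 4 = 0.
Single eigenvalue λ = 2 with algebraic multiplicity 2.
Eigenvector v = (0,1); generalized eigenvector w with (A-λI)w=v is (1,-1).
General solution: e^(2t)[c_1·v + c_2·(t·v + w)].
Applying p(0)=0, q(0)=2 gives c_1=2, c_2=0.

p(t) = 0, q(t) = 2e^(2t)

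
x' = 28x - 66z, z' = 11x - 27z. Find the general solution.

Coefficient matrix A = [[28, -66], [11, -27]].
Characteristic polynomial det(A - λI) = λ^2 - λ - 30 = 0.
Eigenvalues λ = -5, 6.
For λ=-5: (A-λI) row 1 is [33, -66], so an eigenvector is (2, 1).
For λ=6: (A-λI) row 1 is [22, -66], so an eigenvector is (-3, -1).
General solution: K_1e^(-5t)(2,1) + K_2e^(6t)(-3,-1).

x(t) = 2K_1e^(-5t) - 3K_2e^(6t), z(t) = K_1e^(-5t) - K_2e^(6t)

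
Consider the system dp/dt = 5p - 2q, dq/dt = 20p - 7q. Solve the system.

p(t) = -C_1e^(-t)cos(2t) - C_2e^(-t)sin(2t), q(t) = -C_1e^(-t)sin(2t) - 3C_1e^(-t)cos(2t) - 3C_2e^(-t)sin(2t) + C_2e^(-t)cos(2t)

Coefficient matrix A = [[5, -2], [20, -7]].
Characteristic polynomial det(A - λI) = λ^2 + 2λ + 5 = 0.
Eigenvalues λ = -1 ± 2i (complex conjugate pair).
For λ=-1+2i: an eigenvector is (-1,-3) - i(0,-1) = (-1, -3 + i).
A real fundamental pair from Re and Im of e^((-1+2i)t)v: X_1 = e^(-t)(cos(2t)·(-1,-3) + sin(2t)·(0,-1)), X_2 = e^(-t)(sin(2t)·(-1,-3) - cos(2t)·(0,-1)).
General solution: C_1X_1 + C_2X_2.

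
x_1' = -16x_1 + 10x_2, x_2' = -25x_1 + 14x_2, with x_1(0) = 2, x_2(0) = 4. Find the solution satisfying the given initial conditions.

Coefficient matrix A = [[-16, 10], [-25, 14]].
Characteristic polynomial det(A - λI) = λ^2 + 2λ + 26 = 0.
Eigenvalues λ = -1 ± 5i (complex conjugate pair).
For λ=-1+5i: an eigenvector is (-1,-2) - i(-1,-1) = (-1 + i, -2 + i).
A real fundamental pair from Re and Im of e^((-1+5i)t)v: X_1 = e^(-t)(cos(5t)·(-1,-2) + sin(5t)·(-1,-1)), X_2 = e^(-t)(sin(5t)·(-1,-2) - cos(5t)·(-1,-1)).
General solution: K_1X_1 + K_2X_2.
Applying x_1(0)=2, x_2(0)=4 gives K_1=-2, K_2=0.

x_1(t) = 2e^(-t)sin(5t) + 2e^(-t)cos(5t), x_2(t) = 2e^(-t)sin(5t) + 4e^(-t)cos(5t)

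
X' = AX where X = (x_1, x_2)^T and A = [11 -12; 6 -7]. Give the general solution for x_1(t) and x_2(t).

Coefficient matrix A = [[11, -12], [6, -7]].
Characteristic polynomial det(A - λI) = λ^2 - 4λ - 5 = 0.
Eigenvalues λ = -1, 5.
For λ=-1: (A-λI) row 1 is [12, -12], so an eigenvector is (1, 1).
For λ=5: (A-λI) row 1 is [6, -12], so an eigenvector is (-2, -1).
General solution: K_1e^(-t)(1,1) + K_2e^(5t)(-2,-1).

x_1(t) = K_1e^(-t) - 2K_2e^(5t), x_2(t) = K_1e^(-t) - K_2e^(5t)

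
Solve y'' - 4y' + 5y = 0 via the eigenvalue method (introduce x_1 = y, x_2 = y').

y(t) = C_1e^(2t)cos(t) + C_2e^(2t)sin(t)

Let x_1 = y, x_2 = y'. Then x_1' = x_2 and x_2' = -5x_1 + 4x_2.
A = [[0,1],[-5,4]]; det(A-λI) = λ^2 - 4λ + 5.
Eigenvalues λ = 2 ± i.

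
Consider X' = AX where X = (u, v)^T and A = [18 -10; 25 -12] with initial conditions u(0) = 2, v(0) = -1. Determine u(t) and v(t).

Coefficient matrix A = [[18, -10], [25, -12]].
Characteristic polynomial det(A - λI) = λ^2 - 6λ + 34 = 0.
Eigenvalues λ = 3 ± 5i (complex conjugate pair).
For λ=3+5i: an eigenvector is (-1,-1) - i(-1,-2) = (-1 + i, -1 + 2i).
A real fundamental pair from Re and Im of e^((3+5i)t)v: X_1 = e^(3t)(cos(5t)·(-1,-1) + sin(5t)·(-1,-2)), X_2 = e^(3t)(sin(5t)·(-1,-1) - cos(5t)·(-1,-2)).
General solution: c_1X_1 + c_2X_2.
Applying u(0)=2, v(0)=-1 gives c_1=-5, c_2=-3.

u(t) = 8e^(3t)sin(5t) + 2e^(3t)cos(5t), v(t) = 13e^(3t)sin(5t) - e^(3t)cos(5t)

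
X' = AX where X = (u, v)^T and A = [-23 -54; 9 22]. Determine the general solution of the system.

Coefficient matrix A = [[-23, -54], [9, 22]].
Characteristic polynomial det(A - λI) = λ^2 + λ - 20 = 0.
Eigenvalues λ = -5, 4.
For λ=-5: (A-λI) row 1 is [-18, -54], so an eigenvector is (3, -1).
For λ=4: (A-λI) row 1 is [-27, -54], so an eigenvector is (-2, 1).
General solution: C_1e^(-5t)(3,-1) + C_2e^(4t)(-2,1).

u(t) = 3C_1e^(-5t) - 2C_2e^(4t), v(t) = -C_1e^(-5t) + C_2e^(4t)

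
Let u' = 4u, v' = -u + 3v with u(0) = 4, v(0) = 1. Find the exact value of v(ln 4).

A = [[4,0],[-1,3]]; eigenvalues λ = 4, 3.
Eigenvectors: (1,-1) for λ=4, (0,1) for λ=3.
From the initial condition, c_1 = 4, c_2 = 5.
v(ln 4) = (4)(4^4)(-1) + (5)(4^3)(1) = -704.

-704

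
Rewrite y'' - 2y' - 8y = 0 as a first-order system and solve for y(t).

y(t) = C_1e^(4t) + C_2e^(-2t)

Let x_1 = y, x_2 = y'. Then x_1' = x_2 and x_2' = 8x_1 + 2x_2.
A = [[0,1],[8,2]]; det(A-λI) = λ^2 - 2λ - 8.
Eigenvalues λ = 4, -2 with eigenvectors (1,4), (1,-2).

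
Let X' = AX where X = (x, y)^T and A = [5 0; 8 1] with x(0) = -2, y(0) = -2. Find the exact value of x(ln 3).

-486

A = [[5,0],[8,1]]; eigenvalues λ = 1, 5.
Eigenvectors: (0,-1) for λ=1, (-1,-2) for λ=5.
From the initial condition, c_1 = -2, c_2 = 2.
x(ln 3) = (-2)(3^1)(0) + (2)(3^5)(-1) = -486.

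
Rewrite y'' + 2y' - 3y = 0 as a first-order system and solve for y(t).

y(t) = c_1e^(t) + c_2e^(-3t)

Let x_1 = y, x_2 = y'. Then x_1' = x_2 and x_2' = 3x_1 - 2x_2.
A = [[0,1],[3,-2]]; det(A-λI) = λ^2 + 2λ - 3.
Eigenvalues λ = 1, -3 with eigenvectors (1,1), (1,-3).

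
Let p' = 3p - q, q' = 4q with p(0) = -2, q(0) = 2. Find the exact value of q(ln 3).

A = [[3,-1],[0,4]]; eigenvalues λ = 4, 3.
Eigenvectors: (-1,1) for λ=4, (1,0) for λ=3.
From the initial condition, c_1 = 2, c_2 = 0.
q(ln 3) = (2)(3^4)(1) + (0)(3^3)(0) = 162.

162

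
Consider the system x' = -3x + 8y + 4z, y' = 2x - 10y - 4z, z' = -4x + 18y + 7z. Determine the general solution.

x(t) = C_1e^(-3t) + 2C_3e^(-t), y(t) = -2C_1e^(-3t) + C_2e^(-2t), z(t) = 4C_1e^(-3t) - 2C_2e^(-2t) + C_3e^(-t)

Coefficient matrix A = [[-3, 8, 4], [2, -10, -4], [-4, 18, 7]].
det(A - λI) = 0 gives eigenvalues λ = -3, -2, -1.
For λ=-3: eigenvector (1,-2,4).
For λ=-2: eigenvector (0,1,-2).
For λ=-1: eigenvector (2,0,1).
General solution: C_1e^(-3t)(1,-2,4) + C_2e^(-2t)(0,1,-2) + C_3e^(-t)(2,0,1).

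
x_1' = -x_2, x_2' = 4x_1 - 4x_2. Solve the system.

x_1(t) = C_1e^(-2t) + C_2te^(-2t) + 2C_2e^(-2t), x_2(t) = 2C_1e^(-2t) + 2C_2te^(-2t) + 3C_2e^(-2t)

Coefficient matrix A = [[0, -1], [4, -4]].
Characteristic polynomial det(A - λI) = λ^2 + 4λ + 4 = 0.
Single eigenvalue λ = -2 with algebraic multiplicity 2.
Eigenvector v = (1,2); generalized eigenvector w with (A-λI)w=v is (2,3).
General solution: e^(-2t)[C_1·v + C_2·(t·v + w)].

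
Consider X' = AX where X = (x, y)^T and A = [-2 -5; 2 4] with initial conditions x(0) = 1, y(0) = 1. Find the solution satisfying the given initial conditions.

x(t) = -8e^(t)sin(t) + e^(t)cos(t), y(t) = 5e^(t)sin(t) + e^(t)cos(t)

Coefficient matrix A = [[-2, -5], [2, 4]].
Characteristic polynomial det(A - λI) = λ^2 - 2λ + 2 = 0.
Eigenvalues λ = 1 ± i (complex conjugate pair).
For λ=1+i: an eigenvector is (1,-1) - i(2,-1) = (1 - 2i, -1 + i).
A real fundamental pair from Re and Im of e^((1+i)t)v: X_1 = e^(t)(cos(t)·(1,-1) + sin(t)·(2,-1)), X_2 = e^(t)(sin(t)·(1,-1) - cos(t)·(2,-1)).
General solution: c_1X_1 + c_2X_2.
Applying x(0)=1, y(0)=1 gives c_1=-3, c_2=-2.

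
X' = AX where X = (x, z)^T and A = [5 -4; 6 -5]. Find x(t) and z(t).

x(t) = 2C_1e^(-t) + C_2e^(t), z(t) = 3C_1e^(-t) + C_2e^(t)

Coefficient matrix A = [[5, -4], [6, -5]].
Characteristic polynomial det(A - λI) = λ^2 - 1 = 0.
Eigenvalues λ = -1, 1.
For λ=-1: (A-λI) row 1 is [6, -4], so an eigenvector is (2, 3).
For λ=1: (A-λI) row 1 is [4, -4], so an eigenvector is (1, 1).
General solution: C_1e^(-t)(2,3) + C_2e^(t)(1,1).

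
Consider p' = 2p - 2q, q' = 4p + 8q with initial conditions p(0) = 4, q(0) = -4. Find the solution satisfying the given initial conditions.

p(t) = 4e^(4t), q(t) = -4e^(4t)

Coefficient matrix A = [[2, -2], [4, 8]].
Characteristic polynomial det(A - λI) = λ^2 - 10λ + 24 = 0.
Eigenvalues λ = 4, 6.
For λ=4: (A-λI) row 1 is [-2, -2], so an eigenvector is (-1, 1).
For λ=6: (A-λI) row 1 is [-4, -2], so an eigenvector is (-1, 2).
General solution: K_1e^(4t)(-1,1) + K_2e^(6t)(-1,2).
Applying p(0)=4, q(0)=-4 gives K_1=-4, K_2=0.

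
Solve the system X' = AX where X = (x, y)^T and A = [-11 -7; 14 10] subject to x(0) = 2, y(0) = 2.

x(t) = -4e^(3t) + 6e^(-4t), y(t) = 8e^(3t) - 6e^(-4t)

Coefficient matrix A = [[-11, -7], [14, 10]].
Characteristic polynomial det(A - λI) = λ^2 + λ - 12 = 0.
Eigenvalues λ = -4, 3.
For λ=-4: (A-λI) row 1 is [-7, -7], so an eigenvector is (1, -1).
For λ=3: (A-λI) row 1 is [-14, -7], so an eigenvector is (1, -2).
General solution: C_1e^(-4t)(1,-1) + C_2e^(3t)(1,-2).
Applying x(0)=2, y(0)=2 gives C_1=6, C_2=-4.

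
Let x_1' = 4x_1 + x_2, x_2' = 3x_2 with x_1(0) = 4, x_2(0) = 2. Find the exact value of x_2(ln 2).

A = [[4,1],[0,3]]; eigenvalues λ = 4, 3.
Eigenvectors: (1,0) for λ=4, (-1,1) for λ=3.
From the initial condition, c_1 = 6, c_2 = 2.
x_2(ln 2) = (6)(2^4)(0) + (2)(2^3)(1) = 16.

16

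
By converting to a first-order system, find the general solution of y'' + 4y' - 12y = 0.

Let x_1 = y, x_2 = y'. Then x_1' = x_2 and x_2' = 12x_1 - 4x_2.
A = [[0,1],[12,-4]]; det(A-λI) = λ^2 + 4λ - 12.
Eigenvalues λ = -6, 2 with eigenvectors (1,-6), (1,2).

y(t) = K_1e^(-6t) + K_2e^(2t)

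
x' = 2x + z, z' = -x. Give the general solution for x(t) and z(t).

x(t) = -c_1e^(t) - c_2te^(t) - 2c_2e^(t), z(t) = c_1e^(t) + c_2te^(t) + c_2e^(t)

Coefficient matrix A = [[2, 1], [-1, 0]].
Characteristic polynomial det(A - λI) = λ^2 - 2λ + 1 = 0.
Single eigenvalue λ = 1 with algebraic multiplicity 2.
Eigenvector v = (-1,1); generalized eigenvector w with (A-λI)w=v is (-2,1).
General solution: e^(t)[c_1·v + c_2·(t·v + w)].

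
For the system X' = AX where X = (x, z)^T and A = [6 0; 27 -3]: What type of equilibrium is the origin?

saddle

A = [[6,0],[27,-3]]; det(A-λI) = λ^2 - 3λ - 18.
λ = 6, -3: opposite signs.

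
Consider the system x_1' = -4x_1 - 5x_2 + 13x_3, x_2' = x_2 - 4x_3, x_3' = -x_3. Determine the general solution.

Coefficient matrix A = [[-4, -5, 13], [0, 1, -4], [0, 0, -1]].
det(A - λI) = 0 gives eigenvalues λ = -4, -1, 1.
For λ=-4: eigenvector (1,0,0).
For λ=-1: eigenvector (1,2,1).
For λ=1: eigenvector (1,-1,0).
General solution: C_1e^(-4t)(1,0,0) + C_2e^(-t)(1,2,1) + C_3e^(t)(1,-1,0).

x_1(t) = C_1e^(-4t) + C_2e^(-t) + C_3e^(t), x_2(t) = 2C_2e^(-t) - C_3e^(t), x_3(t) = C_2e^(-t)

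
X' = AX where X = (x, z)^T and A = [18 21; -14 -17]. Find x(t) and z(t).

Coefficient matrix A = [[18, 21], [-14, -17]].
Characteristic polynomial det(A - λI) = λ^2 - λ - 12 = 0.
Eigenvalues λ = -3, 4.
For λ=-3: (A-λI) row 1 is [21, 21], so an eigenvector is (1, -1).
For λ=4: (A-λI) row 1 is [14, 21], so an eigenvector is (-3, 2).
General solution: K_1e^(-3t)(1,-1) + K_2e^(4t)(-3,2).

x(t) = K_1e^(-3t) - 3K_2e^(4t), z(t) = -K_1e^(-3t) + 2K_2e^(4t)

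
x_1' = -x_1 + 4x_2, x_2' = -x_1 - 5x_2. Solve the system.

x_1(t) = -2K_1e^(-3t) - 2K_2te^(-3t) + K_2e^(-3t), x_2(t) = K_1e^(-3t) + K_2te^(-3t) - K_2e^(-3t)

Coefficient matrix A = [[-1, 4], [-1, -5]].
Characteristic polynomial det(A - λI) = λ^2 + 6λ + 9 = 0.
Single eigenvalue λ = -3 with algebraic multiplicity 2.
Eigenvector v = (-2,1); generalized eigenvector w with (A-λI)w=v is (1,-1).
General solution: e^(-3t)[K_1·v + K_2·(t·v + w)].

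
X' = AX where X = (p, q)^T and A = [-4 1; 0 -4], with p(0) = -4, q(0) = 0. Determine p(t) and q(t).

p(t) = -4e^(-4t), q(t) = 0

Coefficient matrix A = [[-4, 1], [0, -4]].
Characteristic polynomial det(A - λI) = λ^2 + 8λ + 16 = 0.
Single eigenvalue λ = -4 with algebraic multiplicity 2.
Eigenvector v = (1,0); generalized eigenvector w with (A-λI)w=v is (3,1).
General solution: e^(-4t)[C_1·v + C_2·(t·v + w)].
Applying p(0)=-4, q(0)=0 gives C_1=-4, C_2=0.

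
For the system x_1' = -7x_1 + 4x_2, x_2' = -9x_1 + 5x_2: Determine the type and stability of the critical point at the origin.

A = [[-7,4],[-9,5]]; det(A-λI) = λ^2 + 2λ + 1.
repeated λ = -1 with a single eigenvector.

stable improper node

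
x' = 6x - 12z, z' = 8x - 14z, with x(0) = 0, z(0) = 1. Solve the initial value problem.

Coefficient matrix A = [[6, -12], [8, -14]].
Characteristic polynomial det(A - λI) = λ^2 + 8λ + 12 = 0.
Eigenvalues λ = -2, -6.
For λ=-2: (A-λI) row 1 is [8, -12], so an eigenvector is (-3, -2).
For λ=-6: (A-λI) row 1 is [12, -12], so an eigenvector is (-1, -1).
General solution: c_1e^(-2t)(-3,-2) + c_2e^(-6t)(-1,-1).
Applying x(0)=0, z(0)=1 gives c_1=1, c_2=-3.

x(t) = -3e^(-2t) + 3e^(-6t), z(t) = -2e^(-2t) + 3e^(-6t)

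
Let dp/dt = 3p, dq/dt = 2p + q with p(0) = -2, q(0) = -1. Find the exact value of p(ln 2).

A = [[3,0],[2,1]]; eigenvalues λ = 3, 1.
Eigenvectors: (-1,-1) for λ=3, (0,1) for λ=1.
From the initial condition, c_1 = 2, c_2 = 1.
p(ln 2) = (2)(2^3)(-1) + (1)(2^1)(0) = -16.

-16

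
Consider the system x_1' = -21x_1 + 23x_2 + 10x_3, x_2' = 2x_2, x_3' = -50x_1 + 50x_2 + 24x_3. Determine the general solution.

x_1(t) = C_1e^(-t) + C_2e^(2t) + 2C_3e^(4t), x_2(t) = C_2e^(2t), x_3(t) = 2C_1e^(-t) + 5C_3e^(4t)

Coefficient matrix A = [[-21, 23, 10], [0, 2, 0], [-50, 50, 24]].
det(A - λI) = 0 gives eigenvalues λ = -1, 2, 4.
For λ=-1: eigenvector (1,0,2).
For λ=2: eigenvector (1,1,0).
For λ=4: eigenvector (2,0,5).
General solution: C_1e^(-t)(1,0,2) + C_2e^(2t)(1,1,0) + C_3e^(4t)(2,0,5).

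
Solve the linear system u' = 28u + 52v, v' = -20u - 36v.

Coefficient matrix A = [[28, 52], [-20, -36]].
Characteristic polynomial det(A - λI) = λ^2 + 8λ + 32 = 0.
Eigenvalues λ = -4 ± 4i (complex conjugate pair).
For λ=-4+4i: an eigenvector is (3,-2) - i(-2,1) = (3 + 2i, -2 - i).
A real fundamental pair from Re and Im of e^((-4+4i)t)v: X_1 = e^(-4t)(cos(4t)·(3,-2) + sin(4t)·(-2,1)), X_2 = e^(-4t)(sin(4t)·(3,-2) - cos(4t)·(-2,1)).
General solution: K_1X_1 + K_2X_2.

u(t) = -2K_1e^(-4t)sin(4t) + 3K_1e^(-4t)cos(4t) + 3K_2e^(-4t)sin(4t) + 2K_2e^(-4t)cos(4t), v(t) = K_1e^(-4t)sin(4t) - 2K_1e^(-4t)cos(4t) - 2K_2e^(-4t)sin(4t) - K_2e^(-4t)cos(4t)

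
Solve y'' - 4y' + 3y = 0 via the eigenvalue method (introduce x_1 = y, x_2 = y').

Let x_1 = y, x_2 = y'. Then x_1' = x_2 and x_2' = -3x_1 + 4x_2.
A = [[0,1],[-3,4]]; det(A-λI) = λ^2 - 4λ + 3.
Eigenvalues λ = 1, 3 with eigenvectors (1,1), (1,3).

y(t) = K_1e^(t) + K_2e^(3t)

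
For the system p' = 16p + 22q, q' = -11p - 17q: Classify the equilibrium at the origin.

A = [[16,22],[-11,-17]]; det(A-λI) = λ^2 + λ - 30.
λ = 5, -6: opposite signs.

saddle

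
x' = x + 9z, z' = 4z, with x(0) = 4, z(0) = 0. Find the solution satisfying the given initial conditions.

x(t) = 4e^(t), z(t) = 0

Coefficient matrix A = [[1, 9], [0, 4]].
Characteristic polynomial det(A - λI) = λ^2 - 5λ + 4 = 0.
Eigenvalues λ = 4, 1.
For λ=4: (A-λI) row 1 is [-3, 9], so an eigenvector is (3, 1).
For λ=1: (A-λI) row 1 is [0, 9], so an eigenvector is (-1, 0).
General solution: C_1e^(4t)(3,1) + C_2e^(t)(-1,0).
Applying x(0)=4, z(0)=0 gives C_1=0, C_2=-4.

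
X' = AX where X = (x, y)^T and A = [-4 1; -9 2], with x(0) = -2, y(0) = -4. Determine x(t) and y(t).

x(t) = 2te^(-t) - 2e^(-t), y(t) = 6te^(-t) - 4e^(-t)

Coefficient matrix A = [[-4, 1], [-9, 2]].
Characteristic polynomial det(A - λI) = λ^2 + 2λ + 1 = 0.
Single eigenvalue λ = -1 with algebraic multiplicity 2.
Eigenvector v = (1,3); generalized eigenvector w with (A-λI)w=v is (0,1).
General solution: e^(-t)[c_1·v + c_2·(t·v + w)].
Applying x(0)=-2, y(0)=-4 gives c_1=-2, c_2=2.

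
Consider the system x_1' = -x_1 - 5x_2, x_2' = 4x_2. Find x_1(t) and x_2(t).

Coefficient matrix A = [[-1, -5], [0, 4]].
Characteristic polynomial det(A - λI) = λ^2 - 3λ - 4 = 0.
Eigenvalues λ = 4, -1.
For λ=4: (A-λI) row 1 is [-5, -5], so an eigenvector is (-1, 1).
For λ=-1: (A-λI) row 1 is [0, -5], so an eigenvector is (1, 0).
General solution: c_1e^(4t)(-1,1) + c_2e^(-t)(1,0).

x_1(t) = -c_1e^(4t) + c_2e^(-t), x_2(t) = c_1e^(4t)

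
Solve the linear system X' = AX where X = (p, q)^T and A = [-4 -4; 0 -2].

p(t) = 2C_1e^(-2t) + C_2e^(-4t), q(t) = -C_1e^(-2t)

Coefficient matrix A = [[-4, -4], [0, -2]].
Characteristic polynomial det(A - λI) = λ^2 + 6λ + 8 = 0.
Eigenvalues λ = -2, -4.
For λ=-2: (A-λI) row 1 is [-2, -4], so an eigenvector is (2, -1).
For λ=-4: (A-λI) row 1 is [0, -4], so an eigenvector is (1, 0).
General solution: C_1e^(-2t)(2,-1) + C_2e^(-4t)(1,0).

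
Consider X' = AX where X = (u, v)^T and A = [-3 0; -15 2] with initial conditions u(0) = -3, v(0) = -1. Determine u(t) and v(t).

Coefficient matrix A = [[-3, 0], [-15, 2]].
Characteristic polynomial det(A - λI) = λ^2 + λ - 6 = 0.
Eigenvalues λ = -3, 2.
For λ=-3: (A-λI) row 2 is [-15, 5], so an eigenvector is (-1, -3).
For λ=2: (A-λI) row 1 is [-5, 0], so an eigenvector is (0, -1).
General solution: C_1e^(-3t)(-1,-3) + C_2e^(2t)(0,-1).
Applying u(0)=-3, v(0)=-1 gives C_1=3, C_2=-8.

u(t) = -3e^(-3t), v(t) = 8e^(2t) - 9e^(-3t)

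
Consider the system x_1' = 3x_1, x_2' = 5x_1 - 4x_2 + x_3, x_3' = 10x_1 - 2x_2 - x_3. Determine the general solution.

Coefficient matrix A = [[3, 0, 0], [5, -4, 1], [10, -2, -1]].
det(A - λI) = 0 gives eigenvalues λ = 3, -3, -2.
For λ=3: eigenvector (1,1,2).
For λ=-3: eigenvector (0,1,1).
For λ=-2: eigenvector (0,1,2).
General solution: C_1e^(3t)(1,1,2) + C_2e^(-3t)(0,1,1) + C_3e^(-2t)(0,1,2).

x_1(t) = C_1e^(3t), x_2(t) = C_1e^(3t) + C_2e^(-3t) + C_3e^(-2t), x_3(t) = 2C_1e^(3t) + C_2e^(-3t) + 2C_3e^(-2t)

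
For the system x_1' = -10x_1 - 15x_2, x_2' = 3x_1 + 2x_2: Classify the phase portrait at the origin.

stable spiral

A = [[-10,-15],[3,2]]; det(A-λI) = λ^2 + 8λ + 25.
λ = -4 ± 3i: negative real part.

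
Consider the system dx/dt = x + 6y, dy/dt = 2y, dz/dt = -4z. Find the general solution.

Coefficient matrix A = [[1, 6, 0], [0, 2, 0], [0, 0, -4]].
det(A - λI) = 0 gives eigenvalues λ = 1, 2, -4.
For λ=1: eigenvector (1,0,0).
For λ=2: eigenvector (6,1,0).
For λ=-4: eigenvector (0,0,1).
General solution: C_1e^(t)(1,0,0) + C_2e^(2t)(6,1,0) + C_3e^(-4t)(0,0,1).

x(t) = C_1e^(t) + 6C_2e^(2t), y(t) = C_2e^(2t), z(t) = C_3e^(-4t)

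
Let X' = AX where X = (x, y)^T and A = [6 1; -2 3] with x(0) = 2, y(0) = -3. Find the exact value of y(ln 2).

-64

A = [[6,1],[-2,3]]; eigenvalues λ = 5, 4.
Eigenvectors: (1,-1) for λ=5, (1,-2) for λ=4.
From the initial condition, c_1 = 1, c_2 = 1.
y(ln 2) = (1)(2^5)(-1) + (1)(2^4)(-2) = -64.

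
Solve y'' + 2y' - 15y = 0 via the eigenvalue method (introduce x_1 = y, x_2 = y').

y(t) = c_1e^(-5t) + c_2e^(3t)

Let x_1 = y, x_2 = y'. Then x_1' = x_2 and x_2' = 15x_1 - 2x_2.
A = [[0,1],[15,-2]]; det(A-λI) = λ^2 + 2λ - 15.
Eigenvalues λ = -5, 3 with eigenvectors (1,-5), (1,3).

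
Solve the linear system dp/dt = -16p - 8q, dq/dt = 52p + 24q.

Coefficient matrix A = [[-16, -8], [52, 24]].
Characteristic polynomial det(A - λI) = λ^2 - 8λ + 32 = 0.
Eigenvalues λ = 4 ± 4i (complex conjugate pair).
For λ=4+4i: an eigenvector is (1,-2) - i(-1,3) = (1 + i, -2 - 3i).
A real fundamental pair from Re and Im of e^((4+4i)t)v: X_1 = e^(4t)(cos(4t)·(1,-2) + sin(4t)·(-1,3)), X_2 = e^(4t)(sin(4t)·(1,-2) - cos(4t)·(-1,3)).
General solution: c_1X_1 + c_2X_2.

p(t) = -c_1e^(4t)sin(4t) + c_1e^(4t)cos(4t) + c_2e^(4t)sin(4t) + c_2e^(4t)cos(4t), q(t) = 3c_1e^(4t)sin(4t) - 2c_1e^(4t)cos(4t) - 2c_2e^(4t)sin(4t) - 3c_2e^(4t)cos(4t)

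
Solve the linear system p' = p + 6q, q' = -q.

Coefficient matrix A = [[1, 6], [0, -1]].
Characteristic polynomial det(A - λI) = λ^2 - 1 = 0.
Eigenvalues λ = -1, 1.
For λ=-1: (A-λI) row 1 is [2, 6], so an eigenvector is (3, -1).
For λ=1: (A-λI) row 1 is [0, 6], so an eigenvector is (1, 0).
General solution: C_1e^(-t)(3,-1) + C_2e^(t)(1,0).

p(t) = 3C_1e^(-t) + C_2e^(t), q(t) = -C_1e^(-t)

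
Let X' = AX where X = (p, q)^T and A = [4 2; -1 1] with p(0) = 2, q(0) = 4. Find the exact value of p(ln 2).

A = [[4,2],[-1,1]]; eigenvalues λ = 2, 3.
Eigenvectors: (1,-1) for λ=2, (2,-1) for λ=3.
From the initial condition, c_1 = -10, c_2 = 6.
p(ln 2) = (-10)(2^2)(1) + (6)(2^3)(2) = 56.

56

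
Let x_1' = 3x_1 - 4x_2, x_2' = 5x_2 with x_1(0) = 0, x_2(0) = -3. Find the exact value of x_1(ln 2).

144

A = [[3,-4],[0,5]]; eigenvalues λ = 3, 5.
Eigenvectors: (1,0) for λ=3, (-2,1) for λ=5.
From the initial condition, c_1 = -6, c_2 = -3.
x_1(ln 2) = (-6)(2^3)(1) + (-3)(2^5)(-2) = 144.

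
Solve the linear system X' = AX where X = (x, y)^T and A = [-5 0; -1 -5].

x(t) = C_2e^(-5t), y(t) = -C_1e^(-5t) - C_2te^(-5t) - 3C_2e^(-5t)

Coefficient matrix A = [[-5, 0], [-1, -5]].
Characteristic polynomial det(A - λI) = λ^2 + 10λ + 25 = 0.
Single eigenvalue λ = -5 with algebraic multiplicity 2.
Eigenvector v = (0,-1); generalized eigenvector w with (A-λI)w=v is (1,-3).
General solution: e^(-5t)[C_1·v + C_2·(t·v + w)].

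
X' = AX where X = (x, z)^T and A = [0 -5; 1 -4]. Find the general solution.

x(t) = -c_1e^(-2t)sin(t) + 2c_1e^(-2t)cos(t) + 2c_2e^(-2t)sin(t) + c_2e^(-2t)cos(t), z(t) = c_1e^(-2t)cos(t) + c_2e^(-2t)sin(t)

Coefficient matrix A = [[0, -5], [1, -4]].
Characteristic polynomial det(A - λI) = λ^2 + 4λ + 5 = 0.
Eigenvalues λ = -2 ± i (complex conjugate pair).
For λ=-2+i: an eigenvector is (2,1) - i(-1,0) = (2 + i, 1).
A real fundamental pair from Re and Im of e^((-2+i)t)v: X_1 = e^(-2t)(cos(t)·(2,1) + sin(t)·(-1,0)), X_2 = e^(-2t)(sin(t)·(2,1) - cos(t)·(-1,0)).
General solution: c_1X_1 + c_2X_2.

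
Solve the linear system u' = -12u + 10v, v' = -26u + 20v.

Coefficient matrix A = [[-12, 10], [-26, 20]].
Characteristic polynomial det(A - λI) = λ^2 - 8λ + 20 = 0.
Eigenvalues λ = 4 ± 2i (complex conjugate pair).
For λ=4+2i: an eigenvector is (2,3) - i(-1,-2) = (2 + i, 3 + 2i).
A real fundamental pair from Re and Im of e^((4+2i)t)v: X_1 = e^(4t)(cos(2t)·(2,3) + sin(2t)·(-1,-2)), X_2 = e^(4t)(sin(2t)·(2,3) - cos(2t)·(-1,-2)).
General solution: c_1X_1 + c_2X_2.

u(t) = -c_1e^(4t)sin(2t) + 2c_1e^(4t)cos(2t) + 2c_2e^(4t)sin(2t) + c_2e^(4t)cos(2t), v(t) = -2c_1e^(4t)sin(2t) + 3c_1e^(4t)cos(2t) + 3c_2e^(4t)sin(2t) + 2c_2e^(4t)cos(2t)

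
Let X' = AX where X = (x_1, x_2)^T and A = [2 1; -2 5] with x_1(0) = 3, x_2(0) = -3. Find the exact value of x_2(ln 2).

-120

A = [[2,1],[-2,5]]; eigenvalues λ = 4, 3.
Eigenvectors: (1,2) for λ=4, (-1,-1) for λ=3.
From the initial condition, c_1 = -6, c_2 = -9.
x_2(ln 2) = (-6)(2^4)(2) + (-9)(2^3)(-1) = -120.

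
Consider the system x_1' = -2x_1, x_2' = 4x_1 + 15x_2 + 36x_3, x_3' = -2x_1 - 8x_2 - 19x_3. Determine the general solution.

Coefficient matrix A = [[-2, 0, 0], [4, 15, 36], [-2, -8, -19]].
det(A - λI) = 0 gives eigenvalues λ = -1, -2, -3.
For λ=-1: eigenvector (0,9,-4).
For λ=-2: eigenvector (1,4,-2).
For λ=-3: eigenvector (0,-2,1).
General solution: K_1e^(-t)(0,9,-4) + K_2e^(-2t)(1,4,-2) + K_3e^(-3t)(0,-2,1).

x_1(t) = K_2e^(-2t), x_2(t) = 9K_1e^(-t) + 4K_2e^(-2t) - 2K_3e^(-3t), x_3(t) = -4K_1e^(-t) - 2K_2e^(-2t) + K_3e^(-3t)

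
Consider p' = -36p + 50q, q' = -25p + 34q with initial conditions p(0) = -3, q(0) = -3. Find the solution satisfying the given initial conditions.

p(t) = -9e^(-t)sin(5t) - 3e^(-t)cos(5t), q(t) = -6e^(-t)sin(5t) - 3e^(-t)cos(5t)

Coefficient matrix A = [[-36, 50], [-25, 34]].
Characteristic polynomial det(A - λI) = λ^2 + 2λ + 26 = 0.
Eigenvalues λ = -1 ± 5i (complex conjugate pair).
For λ=-1+5i: an eigenvector is (1,1) - i(3,2) = (1 - 3i, 1 - 2i).
A real fundamental pair from Re and Im of e^((-1+5i)t)v: X_1 = e^(-t)(cos(5t)·(1,1) + sin(5t)·(3,2)), X_2 = e^(-t)(sin(5t)·(1,1) - cos(5t)·(3,2)).
General solution: c_1X_1 + c_2X_2.
Applying p(0)=-3, q(0)=-3 gives c_1=-3, c_2=0.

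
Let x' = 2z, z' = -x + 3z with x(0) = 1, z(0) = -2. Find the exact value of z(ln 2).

A = [[0,2],[-1,3]]; eigenvalues λ = 1, 2.
Eigenvectors: (2,1) for λ=1, (-1,-1) for λ=2.
From the initial condition, c_1 = 3, c_2 = 5.
z(ln 2) = (3)(2^1)(1) + (5)(2^2)(-1) = -14.

-14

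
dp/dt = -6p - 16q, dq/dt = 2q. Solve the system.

p(t) = -2C_1e^(2t) + C_2e^(-6t), q(t) = C_1e^(2t)

Coefficient matrix A = [[-6, -16], [0, 2]].
Characteristic polynomial det(A - λI) = λ^2 + 4λ - 12 = 0.
Eigenvalues λ = 2, -6.
For λ=2: (A-λI) row 1 is [-8, -16], so an eigenvector is (-2, 1).
For λ=-6: (A-λI) row 1 is [0, -16], so an eigenvector is (1, 0).
General solution: C_1e^(2t)(-2,1) + C_2e^(-6t)(1,0).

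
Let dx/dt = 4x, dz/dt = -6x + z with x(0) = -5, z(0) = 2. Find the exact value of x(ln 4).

A = [[4,0],[-6,1]]; eigenvalues λ = 1, 4.
Eigenvectors: (0,-1) for λ=1, (1,-2) for λ=4.
From the initial condition, c_1 = 8, c_2 = -5.
x(ln 4) = (8)(4^1)(0) + (-5)(4^4)(1) = -1280.

-1280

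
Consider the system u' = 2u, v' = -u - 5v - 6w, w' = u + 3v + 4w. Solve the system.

Coefficient matrix A = [[2, 0, 0], [-1, -5, -6], [1, 3, 4]].
det(A - λI) = 0 gives eigenvalues λ = 2, -2, 1.
For λ=2: eigenvector (1,-1,1).
For λ=-2: eigenvector (0,-2,1).
For λ=1: eigenvector (0,-1,1).
General solution: c_1e^(2t)(1,-1,1) + c_2e^(-2t)(0,-2,1) + c_3e^(t)(0,-1,1).

u(t) = c_1e^(2t), v(t) = -c_1e^(2t) - 2c_2e^(-2t) - c_3e^(t), w(t) = c_1e^(2t) + c_2e^(-2t) + c_3e^(t)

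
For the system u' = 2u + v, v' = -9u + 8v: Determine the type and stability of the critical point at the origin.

A = [[2,1],[-9,8]]; det(A-λI) = λ^2 - 10λ + 25.
repeated λ = 5 with a single eigenvector.

unstable improper node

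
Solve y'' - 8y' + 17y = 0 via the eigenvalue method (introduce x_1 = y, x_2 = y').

Let x_1 = y, x_2 = y'. Then x_1' = x_2 and x_2' = -17x_1 + 8x_2.
A = [[0,1],[-17,8]]; det(A-λI) = λ^2 - 8λ + 17.
Eigenvalues λ = 4 ± i.

y(t) = c_1e^(4t)cos(t) + c_2e^(4t)sin(t)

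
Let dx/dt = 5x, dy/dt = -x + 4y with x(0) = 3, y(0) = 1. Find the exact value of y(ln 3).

-405

A = [[5,0],[-1,4]]; eigenvalues λ = 5, 4.
Eigenvectors: (-1,1) for λ=5, (0,1) for λ=4.
From the initial condition, c_1 = -3, c_2 = 4.
y(ln 3) = (-3)(3^5)(1) + (4)(3^4)(1) = -405.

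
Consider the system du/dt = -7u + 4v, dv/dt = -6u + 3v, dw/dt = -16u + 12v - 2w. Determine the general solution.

u(t) = K_1e^(-3t) + 2K_2e^(-t), v(t) = K_1e^(-3t) + 3K_2e^(-t), w(t) = 4K_1e^(-3t) + 4K_2e^(-t) + K_3e^(-2t)

Coefficient matrix A = [[-7, 4, 0], [-6, 3, 0], [-16, 12, -2]].
det(A - λI) = 0 gives eigenvalues λ = -3, -1, -2.
For λ=-3: eigenvector (1,1,4).
For λ=-1: eigenvector (2,3,4).
For λ=-2: eigenvector (0,0,1).
General solution: K_1e^(-3t)(1,1,4) + K_2e^(-t)(2,3,4) + K_3e^(-2t)(0,0,1).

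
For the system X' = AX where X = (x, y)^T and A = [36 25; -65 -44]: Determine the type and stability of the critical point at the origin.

A = [[36,25],[-65,-44]]; det(A-λI) = λ^2 + 8λ + 41.
λ = -4 ± 5i: negative real part.

stable spiral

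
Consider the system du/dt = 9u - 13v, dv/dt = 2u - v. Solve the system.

Coefficient matrix A = [[9, -13], [2, -1]].
Characteristic polynomial det(A - λI) = λ^2 - 8λ + 17 = 0.
Eigenvalues λ = 4 ± i (complex conjugate pair).
For λ=4+i: an eigenvector is (-3,-1) - i(-2,-1) = (-3 + 2i, -1 + i).
A real fundamental pair from Re and Im of e^((4+i)t)v: X_1 = e^(4t)(cos(t)·(-3,-1) + sin(t)·(-2,-1)), X_2 = e^(4t)(sin(t)·(-3,-1) - cos(t)·(-2,-1)).
General solution: C_1X_1 + C_2X_2.

u(t) = -2C_1e^(4t)sin(t) - 3C_1e^(4t)cos(t) - 3C_2e^(4t)sin(t) + 2C_2e^(4t)cos(t), v(t) = -C_1e^(4t)sin(t) - C_1e^(4t)cos(t) - C_2e^(4t)sin(t) + C_2e^(4t)cos(t)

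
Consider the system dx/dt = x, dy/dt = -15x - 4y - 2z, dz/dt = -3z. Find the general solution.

Coefficient matrix A = [[1, 0, 0], [-15, -4, -2], [0, 0, -3]].
det(A - λI) = 0 gives eigenvalues λ = 1, -3, -4.
For λ=1: eigenvector (1,-3,0).
For λ=-3: eigenvector (0,-2,1).
For λ=-4: eigenvector (0,1,0).
General solution: c_1e^(t)(1,-3,0) + c_2e^(-3t)(0,-2,1) + c_3e^(-4t)(0,1,0).

x(t) = c_1e^(t), y(t) = -3c_1e^(t) - 2c_2e^(-3t) + c_3e^(-4t), z(t) = c_2e^(-3t)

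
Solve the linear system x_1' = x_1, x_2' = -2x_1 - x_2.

Coefficient matrix A = [[1, 0], [-2, -1]].
Characteristic polynomial det(A - λI) = λ^2 - 1 = 0.
Eigenvalues λ = -1, 1.
For λ=-1: (A-λI) row 1 is [2, 0], so an eigenvector is (0, 1).
For λ=1: (A-λI) row 2 is [-2, -2], so an eigenvector is (1, -1).
General solution: c_1e^(-t)(0,1) + c_2e^(t)(1,-1).

x_1(t) = c_2e^(t), x_2(t) = c_1e^(-t) - c_2e^(t)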